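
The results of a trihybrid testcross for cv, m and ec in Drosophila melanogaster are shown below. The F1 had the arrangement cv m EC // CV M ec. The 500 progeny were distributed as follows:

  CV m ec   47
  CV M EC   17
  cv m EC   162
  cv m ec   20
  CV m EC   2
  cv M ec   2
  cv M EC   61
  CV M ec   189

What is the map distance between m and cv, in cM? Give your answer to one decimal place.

22.4 cM

The two rarest classes, CV m EC and cv M ec, are the double crossovers. Comparing them with the parentals, only the cv allele has switched, so cv is the middle locus and the order is m – cv – ec.
Crossovers in the m–cv interval produce the single-crossover classes cv M EC and CV m ec (61 + 47 = 108) plus the double crossovers (4).
RF(m–cv) = (108 + 4) / 500 = 112/500 = 0.2240 → 22.4 cM.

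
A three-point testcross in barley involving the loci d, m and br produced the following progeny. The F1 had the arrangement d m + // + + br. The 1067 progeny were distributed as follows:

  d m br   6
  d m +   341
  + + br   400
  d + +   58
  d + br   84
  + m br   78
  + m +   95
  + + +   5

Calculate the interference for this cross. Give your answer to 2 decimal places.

The two rarest classes, d m br and + + +, are the double crossovers. Comparing them with the parentals, only the br allele has switched, so br is the middle locus and the order is m – br – d.
m–br: (136 + 11)/1067 = 0.1378; br–d: (179 + 11)/1067 = 0.1781.
Expected DCO frequency = 0.1378 × 0.1781 ≈ 0.02454; observed = 11/1067 ≈ 0.01031.
Coefficient of coincidence = 0.01031/0.02454 ≈ 0.42; interference = 1 − 0.42 = 0.58.

0.58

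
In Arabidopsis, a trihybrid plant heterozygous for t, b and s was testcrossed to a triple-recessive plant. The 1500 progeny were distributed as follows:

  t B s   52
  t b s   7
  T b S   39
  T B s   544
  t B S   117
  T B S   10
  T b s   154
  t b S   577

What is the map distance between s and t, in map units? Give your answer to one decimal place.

7.2 map units

The two most frequent reciprocal classes, t b S and T B s, are the parental types, so the F1 was t b S / T B s.
The two rarest classes, t b s and T B S, are the double crossovers. Comparing them with the parentals, only the s allele has switched, so s is the middle locus and the order is b – s – t.
Crossovers in the s–t interval produce the single-crossover classes T b S and t B s (39 + 52 = 91) plus the double crossovers (17).
RF(s–t) = (91 + 17) / 1500 = 108/1500 = 0.0720 → 7.2 map units.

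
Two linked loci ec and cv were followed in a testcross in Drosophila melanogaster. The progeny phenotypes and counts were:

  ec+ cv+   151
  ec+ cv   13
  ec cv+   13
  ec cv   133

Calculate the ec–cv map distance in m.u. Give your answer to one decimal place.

The two most frequent classes, ec+ cv+ (151) and ec cv (133), are the parental types, so the F1 was ec+ cv+ / ec cv.
The recombinant classes are ec+ cv and ec cv+: 13 + 13 = 26.
Recombination frequency = 26/310 = 0.0839 ≈ 8.4%, i.e. 8.4 m.u.

8.4 m.u.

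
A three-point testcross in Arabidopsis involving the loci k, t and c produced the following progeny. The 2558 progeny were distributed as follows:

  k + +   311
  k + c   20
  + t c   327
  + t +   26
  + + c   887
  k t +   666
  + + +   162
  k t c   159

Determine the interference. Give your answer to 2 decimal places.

0.53

The two most frequent reciprocal classes, k t + and + + c, are the parental types, so the F1 was k t + / + + c.
The two rarest classes, + t + and k + c, are the double crossovers. Comparing them with the parentals, only the k allele has switched, so k is the middle locus and the order is c – k – t.
c–k: (321 + 46)/2558 = 0.1435; k–t: (638 + 46)/2558 = 0.2674.
Expected DCO frequency = 0.1435 × 0.2674 ≈ 0.03837; observed = 46/2558 ≈ 0.01798.
Coefficient of coincidence = 0.01798/0.03837 ≈ 0.47; interference = 1 − 0.47 = 0.53.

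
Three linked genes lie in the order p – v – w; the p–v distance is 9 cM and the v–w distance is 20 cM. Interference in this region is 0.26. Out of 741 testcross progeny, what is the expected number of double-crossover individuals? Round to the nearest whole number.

Map distances give recombination frequencies of 0.090 and 0.200 for the two intervals.
With interference 0.26 (so coincidence = 0.74), expected double-crossover frequency = 0.090 × 0.200 × 0.74 = 0.01332.
Expected number = 0.01332 × 741 = 9.87 ≈ 10.

10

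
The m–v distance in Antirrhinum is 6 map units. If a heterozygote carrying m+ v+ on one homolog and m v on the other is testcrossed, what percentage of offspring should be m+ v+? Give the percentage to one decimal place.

A map distance of 6 map units corresponds to a recombination frequency of 0.060.
The F1 is m+ v+ / m v, so m+ v+ is a parental gamete class with expected frequency (1 − r)/2 = 0.940/2 = 0.4700.
That is 0.4700 = 47.0% of the progeny.

47.0%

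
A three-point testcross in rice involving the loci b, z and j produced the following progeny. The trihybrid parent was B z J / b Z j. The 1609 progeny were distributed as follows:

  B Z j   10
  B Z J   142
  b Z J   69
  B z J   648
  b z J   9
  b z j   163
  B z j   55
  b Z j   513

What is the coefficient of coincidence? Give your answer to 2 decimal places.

The two rarest classes, b z J and B Z j, are the double crossovers. Comparing them with the parentals, only the b allele has switched, so b is the middle locus and the order is z – b – j.
z–b: (305 + 19)/1609 = 0.2014; b–j: (124 + 19)/1609 = 0.0889.
Expected DCO frequency = 0.2014 × 0.0889 ≈ 0.01790; observed = 19/1609 ≈ 0.01181.
Coefficient of coincidence = 0.01181/0.01790 ≈ 0.66.

0.66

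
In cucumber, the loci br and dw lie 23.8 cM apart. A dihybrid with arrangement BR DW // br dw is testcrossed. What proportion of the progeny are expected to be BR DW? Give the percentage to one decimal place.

38.1%

A map distance of 23.8 cM corresponds to a recombination frequency of 0.238.
The F1 is BR DW / br dw, so BR DW is a parental gamete class with expected frequency (1 − r)/2 = 0.762/2 = 0.3810.
That is 0.3810 = 38.1% of the progeny.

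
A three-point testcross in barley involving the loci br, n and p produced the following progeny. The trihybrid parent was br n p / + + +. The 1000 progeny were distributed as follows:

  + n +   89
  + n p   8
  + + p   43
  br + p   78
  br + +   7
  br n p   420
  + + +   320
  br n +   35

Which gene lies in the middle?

br

The two rarest classes, + n p and br + +, are the double crossovers. Comparing them with the parentals, only the br allele has switched, so br is the middle locus and the order is p – br – n.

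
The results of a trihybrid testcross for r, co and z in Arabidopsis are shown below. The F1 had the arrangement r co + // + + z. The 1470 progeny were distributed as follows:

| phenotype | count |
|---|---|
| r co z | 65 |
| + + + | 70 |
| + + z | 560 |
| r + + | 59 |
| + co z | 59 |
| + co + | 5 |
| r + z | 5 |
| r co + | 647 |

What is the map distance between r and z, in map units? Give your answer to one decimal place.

9.9 map units

The two rarest classes, + co + and r + z, are the double crossovers. Comparing them with the parentals, only the r allele has switched, so r is the middle locus and the order is z – r – co.
Crossovers in the z–r interval produce the single-crossover classes r co z and + + + (65 + 70 = 135) plus the double crossovers (10).
RF(z–r) = (135 + 10) / 1470 = 145/1470 = 0.0986 → 9.9 map units.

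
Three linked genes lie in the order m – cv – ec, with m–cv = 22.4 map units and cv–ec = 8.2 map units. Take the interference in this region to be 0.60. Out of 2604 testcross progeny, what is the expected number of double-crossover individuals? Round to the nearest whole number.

19

Map distances give recombination frequencies of 0.224 and 0.082 for the two intervals.
With interference 0.60 (so coincidence = 0.40), expected double-crossover frequency = 0.224 × 0.082 × 0.40 = 0.00735.
Expected number = 0.00735 × 2604 = 19.13 ≈ 19.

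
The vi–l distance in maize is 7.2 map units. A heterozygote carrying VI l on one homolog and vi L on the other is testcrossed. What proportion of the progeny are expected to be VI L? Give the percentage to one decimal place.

3.6%

A map distance of 7.2 map units corresponds to a recombination frequency of 0.072.
The F1 is VI l / vi L, so VI L is a recombinant gamete class with expected frequency r/2 = 0.072/2 = 0.0360.
That is 0.0360 = 3.6% of the progeny.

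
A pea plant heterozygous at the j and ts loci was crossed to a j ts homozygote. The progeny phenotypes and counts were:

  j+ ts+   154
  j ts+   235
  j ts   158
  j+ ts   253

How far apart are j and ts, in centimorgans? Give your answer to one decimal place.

The two most frequent classes, j+ ts (253) and j ts+ (235), are the parental types, so the F1 was j+ ts / j ts+.
The recombinant classes are j+ ts+ and j ts: 154 + 158 = 312.
Recombination frequency = 312/800 = 0.3900 ≈ 39.0%, i.e. 39.0 centimorgans.

39.0 centimorgans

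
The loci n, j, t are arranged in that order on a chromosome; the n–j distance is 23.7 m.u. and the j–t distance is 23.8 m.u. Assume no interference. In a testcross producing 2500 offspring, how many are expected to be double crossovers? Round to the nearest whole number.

Map distances give recombination frequencies of 0.237 and 0.238 for the two intervals.
With no interference, expected double-crossover frequency = 0.237 × 0.238 = 0.05641.
Expected number = 0.05641 × 2500 = 141.02 ≈ 141.

141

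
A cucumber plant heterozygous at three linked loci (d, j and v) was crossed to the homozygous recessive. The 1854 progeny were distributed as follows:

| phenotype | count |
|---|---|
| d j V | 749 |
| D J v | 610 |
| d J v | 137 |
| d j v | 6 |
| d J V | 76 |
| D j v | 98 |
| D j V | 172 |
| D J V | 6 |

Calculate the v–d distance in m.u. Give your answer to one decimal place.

17.3 m.u.

The two most frequent reciprocal classes, d j V and D J v, are the parental types, so the F1 was d j V / D J v.
The two rarest classes, d j v and D J V, are the double crossovers. Comparing them with the parentals, only the v allele has switched, so v is the middle locus and the order is j – v – d.
Crossovers in the v–d interval produce the single-crossover classes D j V and d J v (172 + 137 = 309) plus the double crossovers (12).
RF(v–d) = (309 + 12) / 1854 = 321/1854 = 0.1731 → 17.3 m.u.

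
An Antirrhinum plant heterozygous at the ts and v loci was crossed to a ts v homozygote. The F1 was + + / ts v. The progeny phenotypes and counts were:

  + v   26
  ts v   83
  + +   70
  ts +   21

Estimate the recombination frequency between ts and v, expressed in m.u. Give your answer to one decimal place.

The recombinant classes are + v and ts +: 26 + 21 = 47.
Recombination frequency = 47/200 = 0.2350 ≈ 23.5%, i.e. 23.5 m.u.

23.5 m.u.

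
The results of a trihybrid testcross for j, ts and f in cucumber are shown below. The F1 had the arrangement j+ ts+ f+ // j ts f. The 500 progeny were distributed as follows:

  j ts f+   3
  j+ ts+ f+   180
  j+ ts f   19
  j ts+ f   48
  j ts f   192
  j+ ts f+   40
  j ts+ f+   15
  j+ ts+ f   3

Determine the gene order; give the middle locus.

The two rarest classes, j+ ts+ f and j ts f+, are the double crossovers. Comparing them with the parentals, only the f allele has switched, so f is the middle locus and the order is j – f – ts.

f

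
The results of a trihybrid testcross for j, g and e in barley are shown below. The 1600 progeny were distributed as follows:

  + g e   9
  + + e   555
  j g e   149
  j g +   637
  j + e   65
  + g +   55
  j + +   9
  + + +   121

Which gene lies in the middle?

g

The two most frequent reciprocal classes, + + e and j g +, are the parental types, so the F1 was + + e / j g +.
The two rarest classes, + g e and j + +, are the double crossovers. Comparing them with the parentals, only the g allele has switched, so g is the middle locus and the order is j – g – e.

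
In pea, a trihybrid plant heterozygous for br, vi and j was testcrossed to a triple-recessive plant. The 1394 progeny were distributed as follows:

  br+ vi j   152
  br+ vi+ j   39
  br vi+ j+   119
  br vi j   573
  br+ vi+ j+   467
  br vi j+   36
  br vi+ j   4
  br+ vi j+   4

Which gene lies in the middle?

The two most frequent reciprocal classes, br+ vi+ j+ and br vi j, are the parental types, so the F1 was br+ vi+ j+ / br vi j.
The two rarest classes, br+ vi j+ and br vi+ j, are the double crossovers. Comparing them with the parentals, only the vi allele has switched, so vi is the middle locus and the order is j – vi – br.

vi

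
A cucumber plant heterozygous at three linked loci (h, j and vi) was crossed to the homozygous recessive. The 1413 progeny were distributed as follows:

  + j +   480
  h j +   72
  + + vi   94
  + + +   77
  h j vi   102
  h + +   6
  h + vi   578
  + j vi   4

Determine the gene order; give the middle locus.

The two most frequent reciprocal classes, h + vi and + j +, are the parental types, so the F1 was h + vi / + j +.
The two rarest classes, h + + and + j vi, are the double crossovers. Comparing them with the parentals, only the vi allele has switched, so vi is the middle locus and the order is h – vi – j.

vi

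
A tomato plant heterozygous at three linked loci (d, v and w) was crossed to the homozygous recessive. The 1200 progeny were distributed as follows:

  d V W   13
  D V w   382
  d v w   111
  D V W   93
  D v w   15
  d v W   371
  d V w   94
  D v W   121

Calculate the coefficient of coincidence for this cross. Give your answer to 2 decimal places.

0.60

The two most frequent reciprocal classes, D V w and d v W, are the parental types, so the F1 was D V w / d v W.
The two rarest classes, D v w and d V W, are the double crossovers. Comparing them with the parentals, only the v allele has switched, so v is the middle locus and the order is w – v – d.
w–v: (204 + 28)/1200 = 0.1933; v–d: (215 + 28)/1200 = 0.2025.
Expected DCO frequency = 0.1933 × 0.2025 ≈ 0.03914; observed = 28/1200 ≈ 0.02333.
Coefficient of coincidence = 0.02333/0.03914 ≈ 0.60.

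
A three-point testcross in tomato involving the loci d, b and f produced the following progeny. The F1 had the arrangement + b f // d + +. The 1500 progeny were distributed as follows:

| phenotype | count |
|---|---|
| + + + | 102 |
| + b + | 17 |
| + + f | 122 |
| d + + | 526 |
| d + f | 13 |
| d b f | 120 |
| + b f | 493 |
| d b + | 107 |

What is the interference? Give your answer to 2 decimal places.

The two rarest classes, + b + and d + f, are the double crossovers. Comparing them with the parentals, only the f allele has switched, so f is the middle locus and the order is b – f – d.
b–f: (229 + 30)/1500 = 0.1727; f–d: (222 + 30)/1500 = 0.1680.
Expected DCO frequency = 0.1727 × 0.1680 ≈ 0.02901; observed = 30/1500 ≈ 0.02000.
Coefficient of coincidence = 0.02000/0.02901 ≈ 0.69; interference = 1 − 0.69 = 0.31.

0.31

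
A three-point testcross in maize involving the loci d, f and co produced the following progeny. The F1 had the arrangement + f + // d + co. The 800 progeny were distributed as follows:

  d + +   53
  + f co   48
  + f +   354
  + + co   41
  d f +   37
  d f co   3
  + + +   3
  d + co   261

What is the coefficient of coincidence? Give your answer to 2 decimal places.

0.53

The two rarest classes, + + + and d f co, are the double crossovers. Comparing them with the parentals, only the f allele has switched, so f is the middle locus and the order is d – f – co.
d–f: (78 + 6)/800 = 0.1050; f–co: (101 + 6)/800 = 0.1338.
Expected DCO frequency = 0.1050 × 0.1338 ≈ 0.01405; observed = 6/800 ≈ 0.00750.
Coefficient of coincidence = 0.00750/0.01405 ≈ 0.53.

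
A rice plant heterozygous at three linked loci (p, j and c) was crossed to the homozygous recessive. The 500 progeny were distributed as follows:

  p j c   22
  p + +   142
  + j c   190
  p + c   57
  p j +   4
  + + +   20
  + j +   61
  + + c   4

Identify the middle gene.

j

The two most frequent reciprocal classes, + j c and p + +, are the parental types, so the F1 was + j c / p + +.
The two rarest classes, + + c and p j +, are the double crossovers. Comparing them with the parentals, only the j allele has switched, so j is the middle locus and the order is c – j – p.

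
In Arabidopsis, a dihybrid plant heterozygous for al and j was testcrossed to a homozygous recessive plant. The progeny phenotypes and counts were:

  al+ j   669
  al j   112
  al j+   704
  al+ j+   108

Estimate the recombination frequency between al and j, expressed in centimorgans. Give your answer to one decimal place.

The two most frequent classes, al+ j (669) and al j+ (704), are the parental types, so the F1 was al+ j / al j+.
The recombinant classes are al+ j+ and al j: 108 + 112 = 220.
Recombination frequency = 220/1593 = 0.1381 ≈ 13.8%, i.e. 13.8 centimorgans.

13.8 centimorgans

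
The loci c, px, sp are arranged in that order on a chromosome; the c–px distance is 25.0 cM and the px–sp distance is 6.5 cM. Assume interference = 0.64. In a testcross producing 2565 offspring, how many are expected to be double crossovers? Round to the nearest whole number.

Map distances give recombination frequencies of 0.250 and 0.065 for the two intervals.
With interference 0.64 (so coincidence = 0.36), expected double-crossover frequency = 0.250 × 0.065 × 0.36 = 0.00585.
Expected number = 0.00585 × 2565 = 15.01 ≈ 15.

15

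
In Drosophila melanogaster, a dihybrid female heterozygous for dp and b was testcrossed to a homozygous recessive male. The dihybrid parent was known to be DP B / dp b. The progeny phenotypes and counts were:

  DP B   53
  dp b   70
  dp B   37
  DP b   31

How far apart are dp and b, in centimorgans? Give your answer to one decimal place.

The recombinant classes are DP b and dp B: 31 + 37 = 68.
Recombination frequency = 68/191 = 0.3560 ≈ 35.6%, i.e. 35.6 centimorgans.

35.6 centimorgans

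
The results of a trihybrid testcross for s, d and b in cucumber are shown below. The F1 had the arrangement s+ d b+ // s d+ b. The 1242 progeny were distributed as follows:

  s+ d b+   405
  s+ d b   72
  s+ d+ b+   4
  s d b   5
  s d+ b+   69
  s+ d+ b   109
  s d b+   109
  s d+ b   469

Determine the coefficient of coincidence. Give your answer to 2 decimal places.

The two rarest classes, s+ d+ b+ and s d b, are the double crossovers. Comparing them with the parentals, only the d allele has switched, so d is the middle locus and the order is s – d – b.
s–d: (218 + 9)/1242 = 0.1828; d–b: (141 + 9)/1242 = 0.1208.
Expected DCO frequency = 0.1828 × 0.1208 ≈ 0.02208; observed = 9/1242 ≈ 0.00725.
Coefficient of coincidence = 0.00725/0.02208 ≈ 0.33.

0.33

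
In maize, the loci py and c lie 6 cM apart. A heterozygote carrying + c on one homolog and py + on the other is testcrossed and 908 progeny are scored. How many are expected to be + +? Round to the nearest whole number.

27

A map distance of 6 cM corresponds to a recombination frequency of 0.060.
The F1 is + c / py +, so + + is a recombinant gamete class with expected frequency r/2 = 0.060/2 = 0.0300.
Expected number = 0.0300 × 908 = 27.24 ≈ 27.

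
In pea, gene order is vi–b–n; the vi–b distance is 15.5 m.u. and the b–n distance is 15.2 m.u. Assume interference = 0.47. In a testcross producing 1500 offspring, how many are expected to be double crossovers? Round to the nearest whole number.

Map distances give recombination frequencies of 0.155 and 0.152 for the two intervals.
With interference 0.47 (so coincidence = 0.53), expected double-crossover frequency = 0.155 × 0.152 × 0.53 = 0.01249.
Expected number = 0.01249 × 1500 = 18.73 ≈ 19.

19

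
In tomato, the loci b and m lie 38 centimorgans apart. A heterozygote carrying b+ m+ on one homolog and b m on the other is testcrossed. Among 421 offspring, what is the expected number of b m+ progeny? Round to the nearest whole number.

A map distance of 38 centimorgans corresponds to a recombination frequency of 0.380.
The F1 is b+ m+ / b m, so b m+ is a recombinant gamete class with expected frequency r/2 = 0.380/2 = 0.1900.
Expected number = 0.1900 × 421 = 79.99 ≈ 80.

80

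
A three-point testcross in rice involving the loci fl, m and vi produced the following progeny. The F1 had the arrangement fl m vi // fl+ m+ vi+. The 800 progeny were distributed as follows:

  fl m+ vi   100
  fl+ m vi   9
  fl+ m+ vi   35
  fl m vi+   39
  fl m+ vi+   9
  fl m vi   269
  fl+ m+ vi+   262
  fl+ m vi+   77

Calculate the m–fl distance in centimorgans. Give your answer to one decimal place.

24.4 centimorgans

The two rarest classes, fl+ m vi and fl m+ vi+, are the double crossovers. Comparing them with the parentals, only the fl allele has switched, so fl is the middle locus and the order is m – fl – vi.
Crossovers in the m–fl interval produce the single-crossover classes fl m+ vi and fl+ m vi+ (100 + 77 = 177) plus the double crossovers (18).
RF(m–fl) = (177 + 18) / 800 = 195/800 = 0.2437 → 24.4 centimorgans.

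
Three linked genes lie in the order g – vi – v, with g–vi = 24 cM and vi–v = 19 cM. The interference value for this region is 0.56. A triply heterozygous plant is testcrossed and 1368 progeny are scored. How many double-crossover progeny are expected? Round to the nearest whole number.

Map distances give recombination frequencies of 0.240 and 0.190 for the two intervals.
With interference 0.56 (so coincidence = 0.44), expected double-crossover frequency = 0.240 × 0.190 × 0.44 = 0.02006.
Expected number = 0.02006 × 1368 = 27.45 ≈ 27.

27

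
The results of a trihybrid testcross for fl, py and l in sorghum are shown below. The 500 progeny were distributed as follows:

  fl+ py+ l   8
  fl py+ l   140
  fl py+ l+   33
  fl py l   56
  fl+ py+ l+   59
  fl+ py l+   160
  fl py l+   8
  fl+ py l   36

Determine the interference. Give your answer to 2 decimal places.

The two most frequent reciprocal classes, fl py+ l and fl+ py l+, are the parental types, so the F1 was fl py+ l / fl+ py l+.
The two rarest classes, fl+ py+ l and fl py l+, are the double crossovers. Comparing them with the parentals, only the fl allele has switched, so fl is the middle locus and the order is py – fl – l.
py–fl: (115 + 16)/500 = 0.2620; fl–l: (69 + 16)/500 = 0.1700.
Expected DCO frequency = 0.2620 × 0.1700 ≈ 0.04454; observed = 16/500 ≈ 0.03200.
Coefficient of coincidence = 0.03200/0.04454 ≈ 0.72; interference = 1 − 0.72 = 0.28.

0.28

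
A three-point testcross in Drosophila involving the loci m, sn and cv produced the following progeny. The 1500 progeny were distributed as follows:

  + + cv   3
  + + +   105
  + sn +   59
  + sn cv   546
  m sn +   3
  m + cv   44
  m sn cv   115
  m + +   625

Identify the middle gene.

The two most frequent reciprocal classes, m + + and + sn cv, are the parental types, so the F1 was m + + / + sn cv.
The two rarest classes, m sn + and + + cv, are the double crossovers. Comparing them with the parentals, only the sn allele has switched, so sn is the middle locus and the order is cv – sn – m.

sn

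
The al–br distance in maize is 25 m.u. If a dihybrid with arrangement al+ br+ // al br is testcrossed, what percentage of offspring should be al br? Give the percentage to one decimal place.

A map distance of 25 m.u. corresponds to a recombination frequency of 0.250.
The F1 is al+ br+ / al br, so al br is a parental gamete class with expected frequency (1 − r)/2 = 0.750/2 = 0.3750.
That is 0.3750 = 37.5% of the progeny.

37.5%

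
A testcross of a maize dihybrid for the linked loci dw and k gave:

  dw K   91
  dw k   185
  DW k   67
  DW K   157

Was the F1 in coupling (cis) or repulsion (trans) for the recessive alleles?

The two most frequent classes are DW K (157) and dw k (185); these are the parental (non-recombinant) types.
So the F1 carried DW K on one chromosome and dw k on the other — the recessive alleles are on the same chromosome (cis / coupling).

cis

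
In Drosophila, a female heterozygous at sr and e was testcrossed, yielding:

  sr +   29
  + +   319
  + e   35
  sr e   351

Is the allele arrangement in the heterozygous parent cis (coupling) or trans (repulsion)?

cis

The two most frequent classes are + + (319) and sr e (351); these are the parental (non-recombinant) types.
So the F1 carried + + on one chromosome and sr e on the other — the recessive alleles are on the same chromosome (cis / coupling).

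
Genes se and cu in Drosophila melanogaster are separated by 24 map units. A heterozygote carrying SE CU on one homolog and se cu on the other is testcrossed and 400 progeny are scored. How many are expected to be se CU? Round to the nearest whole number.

48

A map distance of 24 map units corresponds to a recombination frequency of 0.240.
The F1 is SE CU / se cu, so se CU is a recombinant gamete class with expected frequency r/2 = 0.240/2 = 0.1200.
Expected number = 0.1200 × 400 = 48.00 ≈ 48.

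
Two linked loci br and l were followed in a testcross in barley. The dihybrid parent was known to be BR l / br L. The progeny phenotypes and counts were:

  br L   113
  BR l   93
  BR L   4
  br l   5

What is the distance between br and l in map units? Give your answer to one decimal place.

The recombinant classes are BR L and br l: 4 + 5 = 9.
Recombination frequency = 9/215 = 0.0419 ≈ 4.2%, i.e. 4.2 map units.

4.2 map units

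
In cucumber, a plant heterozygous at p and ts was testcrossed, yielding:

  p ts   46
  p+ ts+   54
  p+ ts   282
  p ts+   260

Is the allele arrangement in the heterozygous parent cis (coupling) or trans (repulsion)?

trans

The two most frequent classes are p+ ts (282) and p ts+ (260); these are the parental (non-recombinant) types.
So the F1 carried p+ ts on one chromosome and p ts+ on the other — the recessive alleles are on opposite chromosomes (trans / repulsion).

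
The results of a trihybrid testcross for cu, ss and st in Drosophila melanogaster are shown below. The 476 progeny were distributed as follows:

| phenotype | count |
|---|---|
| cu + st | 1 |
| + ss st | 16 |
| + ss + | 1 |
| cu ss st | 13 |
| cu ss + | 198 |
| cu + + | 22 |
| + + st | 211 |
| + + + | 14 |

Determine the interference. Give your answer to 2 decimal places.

The two most frequent reciprocal classes, cu ss + and + + st, are the parental types, so the F1 was cu ss + / + + st.
The two rarest classes, + ss + and cu + st, are the double crossovers. Comparing them with the parentals, only the cu allele has switched, so cu is the middle locus and the order is st – cu – ss.
st–cu: (27 + 2)/476 = 0.0609; cu–ss: (38 + 2)/476 = 0.0840.
Expected DCO frequency = 0.0609 × 0.0840 ≈ 0.00512; observed = 2/476 ≈ 0.00420.
Coefficient of coincidence = 0.00420/0.00512 ≈ 0.82; interference = 1 − 0.82 = 0.18.

0.18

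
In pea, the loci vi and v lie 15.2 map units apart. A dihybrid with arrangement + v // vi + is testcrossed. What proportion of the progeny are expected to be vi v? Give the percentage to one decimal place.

A map distance of 15.2 map units corresponds to a recombination frequency of 0.152.
The F1 is + v / vi +, so vi v is a recombinant gamete class with expected frequency r/2 = 0.152/2 = 0.0760.
That is 0.0760 = 7.6% of the progeny.

7.6%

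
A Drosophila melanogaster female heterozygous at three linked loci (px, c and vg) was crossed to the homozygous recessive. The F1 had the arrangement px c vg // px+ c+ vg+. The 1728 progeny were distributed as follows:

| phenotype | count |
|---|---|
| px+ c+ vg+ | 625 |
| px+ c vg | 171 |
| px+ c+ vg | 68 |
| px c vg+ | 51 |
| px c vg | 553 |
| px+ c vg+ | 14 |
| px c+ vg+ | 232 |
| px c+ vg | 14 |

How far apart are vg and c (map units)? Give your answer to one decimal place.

The two rarest classes, px c+ vg and px+ c vg+, are the double crossovers. Comparing them with the parentals, only the c allele has switched, so c is the middle locus and the order is px – c – vg.
Crossovers in the c–vg interval produce the single-crossover classes px c vg+ and px+ c+ vg (51 + 68 = 119) plus the double crossovers (28).
RF(c–vg) = (119 + 28) / 1728 = 147/1728 = 0.0851 → 8.5 map units.

8.5 map units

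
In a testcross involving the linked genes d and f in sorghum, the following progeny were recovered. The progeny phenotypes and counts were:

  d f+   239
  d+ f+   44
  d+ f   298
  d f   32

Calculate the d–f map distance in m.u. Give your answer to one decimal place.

12.4 m.u.

The two most frequent classes, d+ f (298) and d f+ (239), are the parental types, so the F1 was d+ f / d f+.
The recombinant classes are d+ f+ and d f: 44 + 32 = 76.
Recombination frequency = 76/613 = 0.1240 ≈ 12.4%, i.e. 12.4 m.u.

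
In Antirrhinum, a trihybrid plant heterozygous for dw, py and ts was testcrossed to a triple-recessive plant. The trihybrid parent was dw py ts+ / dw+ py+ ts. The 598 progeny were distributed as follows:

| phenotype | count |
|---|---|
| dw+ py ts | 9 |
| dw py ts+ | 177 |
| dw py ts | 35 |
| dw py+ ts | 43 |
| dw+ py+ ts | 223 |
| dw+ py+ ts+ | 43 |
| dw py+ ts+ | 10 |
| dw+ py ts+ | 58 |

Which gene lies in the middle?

The two rarest classes, dw py+ ts+ and dw+ py ts, are the double crossovers. Comparing them with the parentals, only the py allele has switched, so py is the middle locus and the order is ts – py – dw.

py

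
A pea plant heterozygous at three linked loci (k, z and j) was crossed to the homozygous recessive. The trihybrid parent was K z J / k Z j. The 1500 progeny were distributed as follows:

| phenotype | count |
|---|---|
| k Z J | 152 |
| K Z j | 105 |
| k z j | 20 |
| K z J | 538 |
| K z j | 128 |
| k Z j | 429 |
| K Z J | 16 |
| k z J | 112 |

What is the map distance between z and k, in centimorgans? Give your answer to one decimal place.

The two rarest classes, K Z J and k z j, are the double crossovers. Comparing them with the parentals, only the z allele has switched, so z is the middle locus and the order is k – z – j.
Crossovers in the k–z interval produce the single-crossover classes k z J and K Z j (112 + 105 = 217) plus the double crossovers (36).
RF(k–z) = (217 + 36) / 1500 = 253/1500 = 0.1687 → 16.9 centimorgans.

16.9 centimorgans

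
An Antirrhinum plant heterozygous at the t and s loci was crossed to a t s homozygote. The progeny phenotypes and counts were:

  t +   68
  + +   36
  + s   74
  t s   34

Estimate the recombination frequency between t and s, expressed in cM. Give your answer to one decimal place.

33.0 cM

The two most frequent classes, + s (74) and t + (68), are the parental types, so the F1 was + s / t +.
The recombinant classes are + + and t s: 36 + 34 = 70.
Recombination frequency = 70/212 = 0.3302 ≈ 33.0%, i.e. 33.0 cM.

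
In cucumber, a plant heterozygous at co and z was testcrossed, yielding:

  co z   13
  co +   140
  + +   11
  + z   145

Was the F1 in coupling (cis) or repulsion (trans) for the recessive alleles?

The two most frequent classes are + z (145) and co + (140); these are the parental (non-recombinant) types.
So the F1 carried + z on one chromosome and co + on the other — the recessive alleles are on opposite chromosomes (trans / repulsion).

trans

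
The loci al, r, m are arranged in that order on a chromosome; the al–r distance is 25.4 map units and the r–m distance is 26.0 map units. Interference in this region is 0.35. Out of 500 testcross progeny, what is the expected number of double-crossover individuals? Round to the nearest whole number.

21

Map distances give recombination frequencies of 0.254 and 0.260 for the two intervals.
With interference 0.35 (so coincidence = 0.65), expected double-crossover frequency = 0.254 × 0.260 × 0.65 = 0.04293.
Expected number = 0.04293 × 500 = 21.46 ≈ 21.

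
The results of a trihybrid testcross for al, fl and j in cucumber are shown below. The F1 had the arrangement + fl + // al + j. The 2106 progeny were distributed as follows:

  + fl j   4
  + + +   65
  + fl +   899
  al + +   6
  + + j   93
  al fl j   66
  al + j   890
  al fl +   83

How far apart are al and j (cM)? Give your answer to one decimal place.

The two rarest classes, + fl j and al + +, are the double crossovers. Comparing them with the parentals, only the j allele has switched, so j is the middle locus and the order is al – j – fl.
Crossovers in the al–j interval produce the single-crossover classes al fl + and + + j (83 + 93 = 176) plus the double crossovers (10).
RF(al–j) = (176 + 10) / 2106 = 186/2106 = 0.0883 → 8.8 cM.

8.8 cM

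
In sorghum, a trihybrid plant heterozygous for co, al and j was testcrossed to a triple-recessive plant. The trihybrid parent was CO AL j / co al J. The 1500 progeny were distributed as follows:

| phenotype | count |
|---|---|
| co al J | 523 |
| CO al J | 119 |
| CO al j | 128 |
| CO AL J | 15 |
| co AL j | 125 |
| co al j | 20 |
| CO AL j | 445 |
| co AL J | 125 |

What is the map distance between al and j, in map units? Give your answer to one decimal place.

19.2 map units

The two rarest classes, CO AL J and co al j, are the double crossovers. Comparing them with the parentals, only the j allele has switched, so j is the middle locus and the order is al – j – co.
Crossovers in the al–j interval produce the single-crossover classes CO al j and co AL J (128 + 125 = 253) plus the double crossovers (35).
RF(al–j) = (253 + 35) / 1500 = 288/1500 = 0.1920 → 19.2 map units.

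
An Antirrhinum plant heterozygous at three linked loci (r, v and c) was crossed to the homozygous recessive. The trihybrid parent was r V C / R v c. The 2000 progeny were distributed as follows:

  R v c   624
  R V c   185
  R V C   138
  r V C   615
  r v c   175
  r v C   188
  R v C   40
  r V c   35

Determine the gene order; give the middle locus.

The two rarest classes, r V c and R v C, are the double crossovers. Comparing them with the parentals, only the c allele has switched, so c is the middle locus and the order is r – c – v.

c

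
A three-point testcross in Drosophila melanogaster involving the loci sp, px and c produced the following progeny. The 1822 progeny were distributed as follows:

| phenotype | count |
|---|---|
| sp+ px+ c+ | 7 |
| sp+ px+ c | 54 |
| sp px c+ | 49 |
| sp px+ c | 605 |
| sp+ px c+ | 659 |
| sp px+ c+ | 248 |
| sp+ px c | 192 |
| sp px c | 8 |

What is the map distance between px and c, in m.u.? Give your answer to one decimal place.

25.0 m.u.

The two most frequent reciprocal classes, sp px+ c and sp+ px c+, are the parental types, so the F1 was sp px+ c / sp+ px c+.
The two rarest classes, sp px c and sp+ px+ c+, are the double crossovers. Comparing them with the parentals, only the px allele has switched, so px is the middle locus and the order is sp – px – c.
Crossovers in the px–c interval produce the single-crossover classes sp px+ c+ and sp+ px c (248 + 192 = 440) plus the double crossovers (15).
RF(px–c) = (440 + 15) / 1822 = 455/1822 = 0.2497 → 25.0 m.u.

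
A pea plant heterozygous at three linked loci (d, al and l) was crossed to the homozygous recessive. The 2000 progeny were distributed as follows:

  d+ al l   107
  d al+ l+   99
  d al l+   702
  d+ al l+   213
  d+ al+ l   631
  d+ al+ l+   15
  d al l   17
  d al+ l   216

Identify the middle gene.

The two most frequent reciprocal classes, d al l+ and d+ al+ l, are the parental types, so the F1 was d al l+ / d+ al+ l.
The two rarest classes, d al l and d+ al+ l+, are the double crossovers. Comparing them with the parentals, only the l allele has switched, so l is the middle locus and the order is al – l – d.

l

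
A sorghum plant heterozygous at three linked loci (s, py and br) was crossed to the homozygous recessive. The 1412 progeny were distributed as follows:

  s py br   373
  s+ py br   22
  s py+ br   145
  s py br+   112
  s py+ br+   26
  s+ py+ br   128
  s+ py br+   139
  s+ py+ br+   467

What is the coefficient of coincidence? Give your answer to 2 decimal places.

0.71

The two most frequent reciprocal classes, s py br and s+ py+ br+, are the parental types, so the F1 was s py br / s+ py+ br+.
The two rarest classes, s+ py br and s py+ br+, are the double crossovers. Comparing them with the parentals, only the s allele has switched, so s is the middle locus and the order is br – s – py.
br–s: (240 + 48)/1412 = 0.2040; s–py: (284 + 48)/1412 = 0.2351.
Expected DCO frequency = 0.2040 × 0.2351 ≈ 0.04796; observed = 48/1412 ≈ 0.03399.
Coefficient of coincidence = 0.03399/0.04796 ≈ 0.71.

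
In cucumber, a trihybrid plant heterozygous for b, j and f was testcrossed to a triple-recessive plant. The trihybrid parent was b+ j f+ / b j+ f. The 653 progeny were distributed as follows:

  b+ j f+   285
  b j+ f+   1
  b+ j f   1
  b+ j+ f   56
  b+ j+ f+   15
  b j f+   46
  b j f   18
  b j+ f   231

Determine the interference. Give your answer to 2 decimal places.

0.64

The two rarest classes, b+ j f and b j+ f+, are the double crossovers. Comparing them with the parentals, only the f allele has switched, so f is the middle locus and the order is b – f – j.
b–f: (102 + 2)/653 = 0.1593; f–j: (33 + 2)/653 = 0.0536.
Expected DCO frequency = 0.1593 × 0.0536 ≈ 0.00854; observed = 2/653 ≈ 0.00306.
Coefficient of coincidence = 0.00306/0.00854 ≈ 0.36; interference = 1 − 0.36 = 0.64.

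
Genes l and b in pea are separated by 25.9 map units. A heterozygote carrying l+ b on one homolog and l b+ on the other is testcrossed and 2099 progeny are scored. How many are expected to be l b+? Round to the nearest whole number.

A map distance of 25.9 map units corresponds to a recombination frequency of 0.259.
The F1 is l+ b / l b+, so l b+ is a parental gamete class with expected frequency (1 − r)/2 = 0.741/2 = 0.3705.
Expected number = 0.3705 × 2099 = 777.68 ≈ 778.

778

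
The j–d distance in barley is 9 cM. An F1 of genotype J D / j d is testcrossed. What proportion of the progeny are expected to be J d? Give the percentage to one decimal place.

4.5%

A map distance of 9 cM corresponds to a recombination frequency of 0.090.
The F1 is J D / j d, so J d is a recombinant gamete class with expected frequency r/2 = 0.090/2 = 0.0450.
That is 0.0450 = 4.5% of the progeny.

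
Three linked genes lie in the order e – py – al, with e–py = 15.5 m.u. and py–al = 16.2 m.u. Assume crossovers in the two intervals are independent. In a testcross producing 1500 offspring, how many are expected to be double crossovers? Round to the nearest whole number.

Map distances give recombination frequencies of 0.155 and 0.162 for the two intervals.
With no interference, expected double-crossover frequency = 0.155 × 0.162 = 0.02511.
Expected number = 0.02511 × 1500 = 37.66 ≈ 38.

38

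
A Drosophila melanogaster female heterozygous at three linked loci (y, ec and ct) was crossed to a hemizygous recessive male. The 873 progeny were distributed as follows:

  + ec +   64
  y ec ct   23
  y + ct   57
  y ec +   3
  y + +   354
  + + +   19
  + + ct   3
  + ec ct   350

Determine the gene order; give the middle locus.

ec

The two most frequent reciprocal classes, y + + and + ec ct, are the parental types, so the F1 was y + + / + ec ct.
The two rarest classes, y ec + and + + ct, are the double crossovers. Comparing them with the parentals, only the ec allele has switched, so ec is the middle locus and the order is ct – ec – y.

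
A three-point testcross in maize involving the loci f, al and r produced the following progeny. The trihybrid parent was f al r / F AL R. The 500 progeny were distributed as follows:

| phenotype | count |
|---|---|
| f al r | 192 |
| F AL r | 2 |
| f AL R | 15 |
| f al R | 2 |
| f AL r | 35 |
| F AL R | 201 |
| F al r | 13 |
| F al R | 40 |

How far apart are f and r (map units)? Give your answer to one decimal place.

The two rarest classes, f al R and F AL r, are the double crossovers. Comparing them with the parentals, only the r allele has switched, so r is the middle locus and the order is al – r – f.
Crossovers in the r–f interval produce the single-crossover classes F al r and f AL R (13 + 15 = 28) plus the double crossovers (4).
RF(r–f) = (28 + 4) / 500 = 32/500 = 0.0640 → 6.4 map units.

6.4 map units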